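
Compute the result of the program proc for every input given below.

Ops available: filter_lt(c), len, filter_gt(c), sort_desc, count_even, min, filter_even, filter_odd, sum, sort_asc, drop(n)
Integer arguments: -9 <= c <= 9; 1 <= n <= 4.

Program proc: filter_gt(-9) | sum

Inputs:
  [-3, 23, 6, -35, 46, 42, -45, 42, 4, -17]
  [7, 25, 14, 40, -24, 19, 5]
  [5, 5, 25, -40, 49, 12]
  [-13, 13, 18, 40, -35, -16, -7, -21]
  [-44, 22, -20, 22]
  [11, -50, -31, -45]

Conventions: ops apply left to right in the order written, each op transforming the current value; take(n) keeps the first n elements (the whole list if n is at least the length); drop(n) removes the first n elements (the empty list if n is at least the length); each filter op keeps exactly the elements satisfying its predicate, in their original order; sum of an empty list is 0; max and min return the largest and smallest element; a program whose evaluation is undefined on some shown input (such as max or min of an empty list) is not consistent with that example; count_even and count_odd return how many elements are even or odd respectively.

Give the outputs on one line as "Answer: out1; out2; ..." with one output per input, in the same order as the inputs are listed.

160; 110; 96; 64; 44; 11

Execution, op by op:
  [-3, 23, 6, -35, 46, 42, -45, 42, 4, -17] -> [-3, 23, 6, 46, 42, 42, 4] -> 160
  [7, 25, 14, 40, -24, 19, 5] -> [7, 25, 14, 40, 19, 5] -> 110
  [5, 5, 25, -40, 49, 12] -> [5, 5, 25, 49, 12] -> 96
  [-13, 13, 18, 40, -35, -16, -7, -21] -> [13, 18, 40, -7] -> 64
  [-44, 22, -20, 22] -> [22, 22] -> 44
  [11, -50, -31, -45] -> [11] -> 11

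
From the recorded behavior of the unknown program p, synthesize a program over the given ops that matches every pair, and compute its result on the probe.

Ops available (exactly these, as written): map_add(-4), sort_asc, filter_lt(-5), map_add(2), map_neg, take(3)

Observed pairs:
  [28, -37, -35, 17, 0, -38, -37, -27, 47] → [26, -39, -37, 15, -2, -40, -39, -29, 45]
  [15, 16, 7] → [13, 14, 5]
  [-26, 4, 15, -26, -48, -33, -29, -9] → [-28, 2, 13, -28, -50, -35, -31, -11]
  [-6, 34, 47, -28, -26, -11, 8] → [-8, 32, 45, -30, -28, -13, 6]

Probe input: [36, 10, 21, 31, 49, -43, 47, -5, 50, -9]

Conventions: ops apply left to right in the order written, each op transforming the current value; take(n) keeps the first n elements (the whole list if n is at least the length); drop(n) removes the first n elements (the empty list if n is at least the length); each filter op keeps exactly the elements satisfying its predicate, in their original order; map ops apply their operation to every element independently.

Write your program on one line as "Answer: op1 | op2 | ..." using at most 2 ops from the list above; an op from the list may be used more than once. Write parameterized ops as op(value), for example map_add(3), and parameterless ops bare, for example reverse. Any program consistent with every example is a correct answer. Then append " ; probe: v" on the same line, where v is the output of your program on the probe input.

map_add(2) | map_add(-4) ; probe: [34, 8, 19, 29, 47, -45, 45, -7, 48, -11]

Check, running the answer program on each example:
  [28, -37, -35, 17, 0, -38, -37, -27, 47] -> [30, -35, -33, 19, 2, -36, -35, -25, 49] -> [26, -39, -37, 15, -2, -40, -39, -29, 45]
  [15, 16, 7] -> [17, 18, 9] -> [13, 14, 5]
  [-26, 4, 15, -26, -48, -33, -29, -9] -> [-24, 6, 17, -24, -46, -31, -27, -7] -> [-28, 2, 13, -28, -50, -35, -31, -11]
  [-6, 34, 47, -28, -26, -11, 8] -> [-4, 36, 49, -26, -24, -9, 10] -> [-8, 32, 45, -30, -28, -13, 6]
  probe: [36, 10, 21, 31, 49, -43, 47, -5, 50, -9] -> [38, 12, 23, 33, 51, -41, 49, -3, 52, -7] -> [34, 8, 19, 29, 47, -45, 45, -7, 48, -11]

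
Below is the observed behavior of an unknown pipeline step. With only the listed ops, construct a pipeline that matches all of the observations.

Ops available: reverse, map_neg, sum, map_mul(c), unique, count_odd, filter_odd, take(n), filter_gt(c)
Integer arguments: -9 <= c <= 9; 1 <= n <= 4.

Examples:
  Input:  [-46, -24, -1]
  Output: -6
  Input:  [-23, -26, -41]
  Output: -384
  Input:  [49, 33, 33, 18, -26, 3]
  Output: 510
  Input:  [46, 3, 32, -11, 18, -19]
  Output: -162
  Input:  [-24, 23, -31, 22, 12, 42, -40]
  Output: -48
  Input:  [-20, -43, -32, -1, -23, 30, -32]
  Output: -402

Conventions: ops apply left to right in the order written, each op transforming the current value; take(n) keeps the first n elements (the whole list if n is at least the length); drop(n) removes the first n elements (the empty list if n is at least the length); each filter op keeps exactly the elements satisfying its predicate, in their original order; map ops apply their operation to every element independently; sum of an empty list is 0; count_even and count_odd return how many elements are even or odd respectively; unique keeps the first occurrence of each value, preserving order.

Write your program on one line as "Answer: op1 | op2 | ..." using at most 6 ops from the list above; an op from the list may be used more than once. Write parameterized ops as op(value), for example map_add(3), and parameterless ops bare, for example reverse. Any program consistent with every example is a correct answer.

unique | map_neg | filter_odd | map_mul(-6) | sum

Check, running the answer program on each example:
  [-46, -24, -1] -> [-46, -24, -1] -> [46, 24, 1] -> [1] -> [-6] -> -6
  [-23, -26, -41] -> [-23, -26, -41] -> [23, 26, 41] -> [23, 41] -> [-138, -246] -> -384
  [49, 33, 33, 18, -26, 3] -> [49, 33, 18, -26, 3] -> [-49, -33, -18, 26, -3] -> [-49, -33, -3] -> [294, 198, 18] -> 510
  [46, 3, 32, -11, 18, -19] -> [46, 3, 32, -11, 18, -19] -> [-46, -3, -32, 11, -18, 19] -> [-3, 11, 19] -> [18, -66, -114] -> -162
  [-24, 23, -31, 22, 12, 42, -40] -> [-24, 23, -31, 22, 12, 42, -40] -> [24, -23, 31, -22, -12, -42, 40] -> [-23, 31] -> [138, -186] -> -48
  [-20, -43, -32, -1, -23, 30, -32] -> [-20, -43, -32, -1, -23, 30] -> [20, 43, 32, 1, 23, -30] -> [43, 1, 23] -> [-258, -6, -138] -> -402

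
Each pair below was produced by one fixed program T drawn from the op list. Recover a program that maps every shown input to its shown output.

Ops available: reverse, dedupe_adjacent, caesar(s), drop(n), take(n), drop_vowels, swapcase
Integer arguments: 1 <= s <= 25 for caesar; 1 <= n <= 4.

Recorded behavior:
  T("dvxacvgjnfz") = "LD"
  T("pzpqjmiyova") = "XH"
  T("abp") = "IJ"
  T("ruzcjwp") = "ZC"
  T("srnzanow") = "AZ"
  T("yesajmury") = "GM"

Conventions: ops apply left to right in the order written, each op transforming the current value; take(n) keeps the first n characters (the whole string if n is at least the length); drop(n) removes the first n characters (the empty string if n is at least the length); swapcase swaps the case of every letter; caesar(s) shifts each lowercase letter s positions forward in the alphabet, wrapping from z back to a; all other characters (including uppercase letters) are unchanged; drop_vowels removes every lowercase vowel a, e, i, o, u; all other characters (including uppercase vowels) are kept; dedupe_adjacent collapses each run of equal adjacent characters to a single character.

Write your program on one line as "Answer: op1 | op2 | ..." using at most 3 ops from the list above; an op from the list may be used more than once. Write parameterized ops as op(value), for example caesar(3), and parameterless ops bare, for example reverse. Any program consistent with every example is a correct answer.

caesar(8) | swapcase | take(2)

Check, running the answer program on each example:
  "dvxacvgjnfz" -> "ldfikdorvnh" -> "LDFIKDORVNH" -> "LD"
  "pzpqjmiyova" -> "xhxyruqgwdi" -> "XHXYRUQGWDI" -> "XH"
  "abp" -> "ijx" -> "IJX" -> "IJ"
  "ruzcjwp" -> "zchkrex" -> "ZCHKREX" -> "ZC"
  "srnzanow" -> "azvhivwe" -> "AZVHIVWE" -> "AZ"
  "yesajmury" -> "gmairuczg" -> "GMAIRUCZG" -> "GM"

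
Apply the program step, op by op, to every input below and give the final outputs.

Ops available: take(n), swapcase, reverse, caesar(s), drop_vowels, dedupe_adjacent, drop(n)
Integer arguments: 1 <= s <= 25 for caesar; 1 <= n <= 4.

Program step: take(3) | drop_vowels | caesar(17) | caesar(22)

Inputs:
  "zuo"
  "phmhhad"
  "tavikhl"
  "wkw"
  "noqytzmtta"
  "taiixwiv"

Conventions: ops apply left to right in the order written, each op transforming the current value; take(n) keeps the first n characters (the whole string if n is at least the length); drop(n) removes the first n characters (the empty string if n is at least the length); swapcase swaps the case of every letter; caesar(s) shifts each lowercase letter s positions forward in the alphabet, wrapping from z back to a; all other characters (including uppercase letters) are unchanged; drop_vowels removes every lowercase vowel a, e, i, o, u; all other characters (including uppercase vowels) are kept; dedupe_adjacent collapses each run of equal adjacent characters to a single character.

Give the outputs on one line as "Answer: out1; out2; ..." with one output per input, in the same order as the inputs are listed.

Execution, op by op:
  "zuo" -> "zuo" -> "z" -> "q" -> "m"
  "phmhhad" -> "phm" -> "phm" -> "gyd" -> "cuz"
  "tavikhl" -> "tav" -> "tv" -> "km" -> "gi"
  "wkw" -> "wkw" -> "wkw" -> "nbn" -> "jxj"
  "noqytzmtta" -> "noq" -> "nq" -> "eh" -> "ad"
  "taiixwiv" -> "tai" -> "t" -> "k" -> "g"

"m"; "cuz"; "gi"; "jxj"; "ad"; "g"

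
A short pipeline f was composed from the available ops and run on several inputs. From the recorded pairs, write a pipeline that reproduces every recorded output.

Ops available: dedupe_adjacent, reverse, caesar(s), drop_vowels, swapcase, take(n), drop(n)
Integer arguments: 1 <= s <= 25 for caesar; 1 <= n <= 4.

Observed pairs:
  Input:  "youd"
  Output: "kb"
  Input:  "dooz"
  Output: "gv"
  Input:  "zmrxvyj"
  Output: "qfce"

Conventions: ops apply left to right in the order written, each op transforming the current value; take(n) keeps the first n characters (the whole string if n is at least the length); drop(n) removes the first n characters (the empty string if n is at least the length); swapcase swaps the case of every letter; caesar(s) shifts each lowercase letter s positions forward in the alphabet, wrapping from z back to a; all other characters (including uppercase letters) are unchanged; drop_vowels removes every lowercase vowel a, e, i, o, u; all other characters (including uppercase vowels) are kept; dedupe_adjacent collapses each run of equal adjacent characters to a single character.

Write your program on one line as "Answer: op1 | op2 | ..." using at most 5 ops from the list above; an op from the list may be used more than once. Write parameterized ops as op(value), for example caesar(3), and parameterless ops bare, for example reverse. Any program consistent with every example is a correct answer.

drop(2) | reverse | take(4) | caesar(7)

Check, running the answer program on each example:
  "youd" -> "ud" -> "du" -> "du" -> "kb"
  "dooz" -> "oz" -> "zo" -> "zo" -> "gv"
  "zmrxvyj" -> "rxvyj" -> "jyvxr" -> "jyvx" -> "qfce"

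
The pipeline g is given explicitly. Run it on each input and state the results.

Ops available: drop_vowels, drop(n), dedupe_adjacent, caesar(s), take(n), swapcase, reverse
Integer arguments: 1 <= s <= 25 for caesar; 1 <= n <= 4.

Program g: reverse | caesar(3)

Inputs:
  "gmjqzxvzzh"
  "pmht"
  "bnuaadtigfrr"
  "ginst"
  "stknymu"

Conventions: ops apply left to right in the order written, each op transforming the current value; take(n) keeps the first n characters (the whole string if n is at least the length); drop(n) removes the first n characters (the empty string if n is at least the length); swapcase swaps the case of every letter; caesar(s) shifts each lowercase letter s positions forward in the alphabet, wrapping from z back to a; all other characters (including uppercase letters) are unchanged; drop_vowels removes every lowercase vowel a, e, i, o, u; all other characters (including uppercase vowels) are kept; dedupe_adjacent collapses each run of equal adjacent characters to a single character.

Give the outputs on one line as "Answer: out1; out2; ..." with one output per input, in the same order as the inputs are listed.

"kccyactmpj"; "wkps"; "uuijlwgddxqe"; "wvqlj"; "xpbqnwv"

Execution, op by op:
  "gmjqzxvzzh" -> "hzzvxzqjmg" -> "kccyactmpj"
  "pmht" -> "thmp" -> "wkps"
  "bnuaadtigfrr" -> "rrfgitdaaunb" -> "uuijlwgddxqe"
  "ginst" -> "tsnig" -> "wvqlj"
  "stknymu" -> "umynkts" -> "xpbqnwv"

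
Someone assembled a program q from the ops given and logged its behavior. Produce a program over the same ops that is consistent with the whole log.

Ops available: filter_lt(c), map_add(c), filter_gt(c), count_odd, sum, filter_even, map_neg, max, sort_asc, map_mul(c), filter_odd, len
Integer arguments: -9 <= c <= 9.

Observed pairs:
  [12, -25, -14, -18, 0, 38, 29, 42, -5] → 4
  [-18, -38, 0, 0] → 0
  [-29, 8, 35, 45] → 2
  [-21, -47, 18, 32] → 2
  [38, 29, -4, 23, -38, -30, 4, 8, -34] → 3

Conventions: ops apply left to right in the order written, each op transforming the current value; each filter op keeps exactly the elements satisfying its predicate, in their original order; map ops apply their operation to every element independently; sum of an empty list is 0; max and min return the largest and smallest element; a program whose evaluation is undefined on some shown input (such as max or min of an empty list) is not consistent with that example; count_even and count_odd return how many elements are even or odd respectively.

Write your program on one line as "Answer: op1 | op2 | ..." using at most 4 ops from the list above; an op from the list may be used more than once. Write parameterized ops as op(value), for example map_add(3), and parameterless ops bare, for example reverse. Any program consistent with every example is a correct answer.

filter_gt(9) | map_mul(-2) | len

Check, running the answer program on each example:
  [12, -25, -14, -18, 0, 38, 29, 42, -5] -> [12, 38, 29, 42] -> [-24, -76, -58, -84] -> 4
  [-18, -38, 0, 0] -> [] -> [] -> 0
  [-29, 8, 35, 45] -> [35, 45] -> [-70, -90] -> 2
  [-21, -47, 18, 32] -> [18, 32] -> [-36, -64] -> 2
  [38, 29, -4, 23, -38, -30, 4, 8, -34] -> [38, 29, 23] -> [-76, -58, -46] -> 3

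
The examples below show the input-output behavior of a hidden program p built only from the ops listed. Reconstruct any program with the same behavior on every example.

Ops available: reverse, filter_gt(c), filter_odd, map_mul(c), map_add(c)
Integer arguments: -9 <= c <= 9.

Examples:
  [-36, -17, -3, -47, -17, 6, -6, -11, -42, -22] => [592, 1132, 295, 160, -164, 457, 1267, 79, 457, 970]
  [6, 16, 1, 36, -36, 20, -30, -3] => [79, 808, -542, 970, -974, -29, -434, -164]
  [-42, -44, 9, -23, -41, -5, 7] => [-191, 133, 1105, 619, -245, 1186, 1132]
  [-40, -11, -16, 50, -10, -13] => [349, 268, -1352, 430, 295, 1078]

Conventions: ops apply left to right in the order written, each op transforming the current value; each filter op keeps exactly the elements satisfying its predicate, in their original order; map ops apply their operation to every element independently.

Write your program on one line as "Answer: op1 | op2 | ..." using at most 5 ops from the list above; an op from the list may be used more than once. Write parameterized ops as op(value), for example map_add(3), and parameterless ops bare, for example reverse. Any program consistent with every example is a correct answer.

reverse | map_mul(-3) | map_mul(9) | map_add(-2)

Check, running the answer program on each example:
  [-36, -17, -3, -47, -17, 6, -6, -11, -42, -22] -> [-22, -42, -11, -6, 6, -17, -47, -3, -17, -36] -> [66, 126, 33, 18, -18, 51, 141, 9, 51, 108] -> [594, 1134, 297, 162, -162, 459, 1269, 81, 459, 972] -> [592, 1132, 295, 160, -164, 457, 1267, 79, 457, 970]
  [6, 16, 1, 36, -36, 20, -30, -3] -> [-3, -30, 20, -36, 36, 1, 16, 6] -> [9, 90, -60, 108, -108, -3, -48, -18] -> [81, 810, -540, 972, -972, -27, -432, -162] -> [79, 808, -542, 970, -974, -29, -434, -164]
  [-42, -44, 9, -23, -41, -5, 7] -> [7, -5, -41, -23, 9, -44, -42] -> [-21, 15, 123, 69, -27, 132, 126] -> [-189, 135, 1107, 621, -243, 1188, 1134] -> [-191, 133, 1105, 619, -245, 1186, 1132]
  [-40, -11, -16, 50, -10, -13] -> [-13, -10, 50, -16, -11, -40] -> [39, 30, -150, 48, 33, 120] -> [351, 270, -1350, 432, 297, 1080] -> [349, 268, -1352, 430, 295, 1078]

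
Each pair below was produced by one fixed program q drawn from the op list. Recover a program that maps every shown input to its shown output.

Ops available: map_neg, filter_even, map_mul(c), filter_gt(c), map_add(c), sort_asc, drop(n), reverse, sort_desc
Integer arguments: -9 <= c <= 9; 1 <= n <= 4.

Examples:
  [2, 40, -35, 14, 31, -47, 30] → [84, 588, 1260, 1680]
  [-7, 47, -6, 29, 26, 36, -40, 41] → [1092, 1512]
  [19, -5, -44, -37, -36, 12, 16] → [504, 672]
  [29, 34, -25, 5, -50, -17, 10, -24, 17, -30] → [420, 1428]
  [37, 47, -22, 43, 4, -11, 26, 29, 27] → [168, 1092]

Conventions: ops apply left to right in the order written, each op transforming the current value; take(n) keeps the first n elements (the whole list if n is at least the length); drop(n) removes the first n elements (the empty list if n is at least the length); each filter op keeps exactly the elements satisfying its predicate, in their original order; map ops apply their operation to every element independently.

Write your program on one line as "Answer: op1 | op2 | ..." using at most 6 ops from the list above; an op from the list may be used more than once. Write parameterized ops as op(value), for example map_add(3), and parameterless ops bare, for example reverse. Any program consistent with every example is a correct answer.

map_mul(-7) | filter_even | map_mul(-6) | filter_gt(6) | sort_asc

Check, running the answer program on each example:
  [2, 40, -35, 14, 31, -47, 30] -> [-14, -280, 245, -98, -217, 329, -210] -> [-14, -280, -98, -210] -> [84, 1680, 588, 1260] -> [84, 1680, 588, 1260] -> [84, 588, 1260, 1680]
  [-7, 47, -6, 29, 26, 36, -40, 41] -> [49, -329, 42, -203, -182, -252, 280, -287] -> [42, -182, -252, 280] -> [-252, 1092, 1512, -1680] -> [1092, 1512] -> [1092, 1512]
  [19, -5, -44, -37, -36, 12, 16] -> [-133, 35, 308, 259, 252, -84, -112] -> [308, 252, -84, -112] -> [-1848, -1512, 504, 672] -> [504, 672] -> [504, 672]
  [29, 34, -25, 5, -50, -17, 10, -24, 17, -30] -> [-203, -238, 175, -35, 350, 119, -70, 168, -119, 210] -> [-238, 350, -70, 168, 210] -> [1428, -2100, 420, -1008, -1260] -> [1428, 420] -> [420, 1428]
  [37, 47, -22, 43, 4, -11, 26, 29, 27] -> [-259, -329, 154, -301, -28, 77, -182, -203, -189] -> [154, -28, -182] -> [-924, 168, 1092] -> [168, 1092] -> [168, 1092]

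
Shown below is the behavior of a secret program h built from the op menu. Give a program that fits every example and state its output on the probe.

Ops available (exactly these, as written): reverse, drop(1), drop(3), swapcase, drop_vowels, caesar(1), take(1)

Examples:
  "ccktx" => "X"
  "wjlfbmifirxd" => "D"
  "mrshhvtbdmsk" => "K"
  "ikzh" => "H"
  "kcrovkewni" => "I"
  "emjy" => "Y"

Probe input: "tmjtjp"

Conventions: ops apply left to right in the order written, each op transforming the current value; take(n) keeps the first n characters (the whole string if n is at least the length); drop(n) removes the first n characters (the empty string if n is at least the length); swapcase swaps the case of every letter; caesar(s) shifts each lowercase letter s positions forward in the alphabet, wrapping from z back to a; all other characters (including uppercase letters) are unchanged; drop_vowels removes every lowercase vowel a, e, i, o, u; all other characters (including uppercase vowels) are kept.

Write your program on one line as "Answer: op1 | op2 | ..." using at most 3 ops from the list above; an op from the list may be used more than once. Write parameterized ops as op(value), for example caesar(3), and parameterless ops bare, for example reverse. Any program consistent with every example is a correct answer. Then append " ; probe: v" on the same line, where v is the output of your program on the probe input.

swapcase | reverse | take(1) ; probe: "P"

Check, running the answer program on each example:
  "ccktx" -> "CCKTX" -> "XTKCC" -> "X"
  "wjlfbmifirxd" -> "WJLFBMIFIRXD" -> "DXRIFIMBFLJW" -> "D"
  "mrshhvtbdmsk" -> "MRSHHVTBDMSK" -> "KSMDBTVHHSRM" -> "K"
  "ikzh" -> "IKZH" -> "HZKI" -> "H"
  "kcrovkewni" -> "KCROVKEWNI" -> "INWEKVORCK" -> "I"
  "emjy" -> "EMJY" -> "YJME" -> "Y"
  probe: "tmjtjp" -> "TMJTJP" -> "PJTJMT" -> "P"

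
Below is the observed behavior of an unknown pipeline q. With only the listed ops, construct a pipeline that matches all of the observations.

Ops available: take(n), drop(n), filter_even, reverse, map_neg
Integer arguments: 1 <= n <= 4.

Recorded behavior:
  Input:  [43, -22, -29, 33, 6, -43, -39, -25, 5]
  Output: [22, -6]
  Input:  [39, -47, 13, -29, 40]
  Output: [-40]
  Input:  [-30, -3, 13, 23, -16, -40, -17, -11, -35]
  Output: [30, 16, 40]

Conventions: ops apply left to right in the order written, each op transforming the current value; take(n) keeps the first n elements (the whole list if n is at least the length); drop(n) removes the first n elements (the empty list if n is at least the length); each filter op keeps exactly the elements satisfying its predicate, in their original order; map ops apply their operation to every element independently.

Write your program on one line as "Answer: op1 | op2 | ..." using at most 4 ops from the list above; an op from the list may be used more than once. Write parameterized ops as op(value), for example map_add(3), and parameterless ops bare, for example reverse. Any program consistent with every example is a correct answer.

reverse | map_neg | filter_even | reverse

Check, running the answer program on each example:
  [43, -22, -29, 33, 6, -43, -39, -25, 5] -> [5, -25, -39, -43, 6, 33, -29, -22, 43] -> [-5, 25, 39, 43, -6, -33, 29, 22, -43] -> [-6, 22] -> [22, -6]
  [39, -47, 13, -29, 40] -> [40, -29, 13, -47, 39] -> [-40, 29, -13, 47, -39] -> [-40] -> [-40]
  [-30, -3, 13, 23, -16, -40, -17, -11, -35] -> [-35, -11, -17, -40, -16, 23, 13, -3, -30] -> [35, 11, 17, 40, 16, -23, -13, 3, 30] -> [40, 16, 30] -> [30, 16, 40]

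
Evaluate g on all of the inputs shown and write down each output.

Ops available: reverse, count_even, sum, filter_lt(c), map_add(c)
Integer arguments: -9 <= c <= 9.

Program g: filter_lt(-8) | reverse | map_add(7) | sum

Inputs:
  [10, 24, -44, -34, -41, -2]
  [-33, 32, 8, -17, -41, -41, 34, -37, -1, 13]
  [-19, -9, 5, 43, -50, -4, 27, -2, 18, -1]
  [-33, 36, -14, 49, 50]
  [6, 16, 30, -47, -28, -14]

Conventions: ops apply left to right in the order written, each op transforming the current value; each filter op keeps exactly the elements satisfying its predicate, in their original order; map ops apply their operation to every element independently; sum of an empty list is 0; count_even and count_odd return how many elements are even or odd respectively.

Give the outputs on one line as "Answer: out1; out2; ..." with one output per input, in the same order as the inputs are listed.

-98; -134; -57; -33; -68

Execution, op by op:
  [10, 24, -44, -34, -41, -2] -> [-44, -34, -41] -> [-41, -34, -44] -> [-34, -27, -37] -> -98
  [-33, 32, 8, -17, -41, -41, 34, -37, -1, 13] -> [-33, -17, -41, -41, -37] -> [-37, -41, -41, -17, -33] -> [-30, -34, -34, -10, -26] -> -134
  [-19, -9, 5, 43, -50, -4, 27, -2, 18, -1] -> [-19, -9, -50] -> [-50, -9, -19] -> [-43, -2, -12] -> -57
  [-33, 36, -14, 49, 50] -> [-33, -14] -> [-14, -33] -> [-7, -26] -> -33
  [6, 16, 30, -47, -28, -14] -> [-47, -28, -14] -> [-14, -28, -47] -> [-7, -21, -40] -> -68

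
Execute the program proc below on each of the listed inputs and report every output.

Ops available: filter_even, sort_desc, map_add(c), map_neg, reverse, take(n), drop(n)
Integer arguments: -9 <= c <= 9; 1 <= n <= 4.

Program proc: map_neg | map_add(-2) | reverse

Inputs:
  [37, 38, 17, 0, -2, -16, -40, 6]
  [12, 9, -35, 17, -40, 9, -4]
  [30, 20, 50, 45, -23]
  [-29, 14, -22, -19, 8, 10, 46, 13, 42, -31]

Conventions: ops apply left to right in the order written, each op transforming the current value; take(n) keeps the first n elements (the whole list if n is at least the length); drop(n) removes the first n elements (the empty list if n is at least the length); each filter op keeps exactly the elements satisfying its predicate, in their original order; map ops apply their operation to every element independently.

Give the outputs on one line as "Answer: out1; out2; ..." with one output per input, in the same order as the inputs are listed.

Execution, op by op:
  [37, 38, 17, 0, -2, -16, -40, 6] -> [-37, -38, -17, 0, 2, 16, 40, -6] -> [-39, -40, -19, -2, 0, 14, 38, -8] -> [-8, 38, 14, 0, -2, -19, -40, -39]
  [12, 9, -35, 17, -40, 9, -4] -> [-12, -9, 35, -17, 40, -9, 4] -> [-14, -11, 33, -19, 38, -11, 2] -> [2, -11, 38, -19, 33, -11, -14]
  [30, 20, 50, 45, -23] -> [-30, -20, -50, -45, 23] -> [-32, -22, -52, -47, 21] -> [21, -47, -52, -22, -32]
  [-29, 14, -22, -19, 8, 10, 46, 13, 42, -31] -> [29, -14, 22, 19, -8, -10, -46, -13, -42, 31] -> [27, -16, 20, 17, -10, -12, -48, -15, -44, 29] -> [29, -44, -15, -48, -12, -10, 17, 20, -16, 27]

[-8, 38, 14, 0, -2, -19, -40, -39]; [2, -11, 38, -19, 33, -11, -14]; [21, -47, -52, -22, -32]; [29, -44, -15, -48, -12, -10, 17, 20, -16, 27]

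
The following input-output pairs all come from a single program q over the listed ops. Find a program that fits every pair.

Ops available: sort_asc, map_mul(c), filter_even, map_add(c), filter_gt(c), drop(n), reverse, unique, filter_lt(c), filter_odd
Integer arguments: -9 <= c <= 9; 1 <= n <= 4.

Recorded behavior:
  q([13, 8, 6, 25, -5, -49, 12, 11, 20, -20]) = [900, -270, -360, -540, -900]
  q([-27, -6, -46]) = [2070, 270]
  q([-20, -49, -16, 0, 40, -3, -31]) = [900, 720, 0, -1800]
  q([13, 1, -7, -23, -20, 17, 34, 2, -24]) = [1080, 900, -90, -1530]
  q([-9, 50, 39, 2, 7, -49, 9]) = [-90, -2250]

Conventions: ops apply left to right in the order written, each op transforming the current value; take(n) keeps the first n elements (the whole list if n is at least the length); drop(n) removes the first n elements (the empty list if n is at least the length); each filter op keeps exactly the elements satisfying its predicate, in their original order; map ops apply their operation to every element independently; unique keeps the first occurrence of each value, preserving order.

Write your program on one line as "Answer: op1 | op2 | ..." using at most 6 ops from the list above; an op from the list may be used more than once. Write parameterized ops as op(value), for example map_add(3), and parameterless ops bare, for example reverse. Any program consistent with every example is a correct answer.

map_mul(-5) | reverse | sort_asc | map_mul(9) | reverse | filter_even

Check, running the answer program on each example:
  [13, 8, 6, 25, -5, -49, 12, 11, 20, -20] -> [-65, -40, -30, -125, 25, 245, -60, -55, -100, 100] -> [100, -100, -55, -60, 245, 25, -125, -30, -40, -65] -> [-125, -100, -65, -60, -55, -40, -30, 25, 100, 245] -> [-1125, -900, -585, -540, -495, -360, -270, 225, 900, 2205] -> [2205, 900, 225, -270, -360, -495, -540, -585, -900, -1125] -> [900, -270, -360, -540, -900]
  [-27, -6, -46] -> [135, 30, 230] -> [230, 30, 135] -> [30, 135, 230] -> [270, 1215, 2070] -> [2070, 1215, 270] -> [2070, 270]
  [-20, -49, -16, 0, 40, -3, -31] -> [100, 245, 80, 0, -200, 15, 155] -> [155, 15, -200, 0, 80, 245, 100] -> [-200, 0, 15, 80, 100, 155, 245] -> [-1800, 0, 135, 720, 900, 1395, 2205] -> [2205, 1395, 900, 720, 135, 0, -1800] -> [900, 720, 0, -1800]
  [13, 1, -7, -23, -20, 17, 34, 2, -24] -> [-65, -5, 35, 115, 100, -85, -170, -10, 120] -> [120, -10, -170, -85, 100, 115, 35, -5, -65] -> [-170, -85, -65, -10, -5, 35, 100, 115, 120] -> [-1530, -765, -585, -90, -45, 315, 900, 1035, 1080] -> [1080, 1035, 900, 315, -45, -90, -585, -765, -1530] -> [1080, 900, -90, -1530]
  [-9, 50, 39, 2, 7, -49, 9] -> [45, -250, -195, -10, -35, 245, -45] -> [-45, 245, -35, -10, -195, -250, 45] -> [-250, -195, -45, -35, -10, 45, 245] -> [-2250, -1755, -405, -315, -90, 405, 2205] -> [2205, 405, -90, -315, -405, -1755, -2250] -> [-90, -2250]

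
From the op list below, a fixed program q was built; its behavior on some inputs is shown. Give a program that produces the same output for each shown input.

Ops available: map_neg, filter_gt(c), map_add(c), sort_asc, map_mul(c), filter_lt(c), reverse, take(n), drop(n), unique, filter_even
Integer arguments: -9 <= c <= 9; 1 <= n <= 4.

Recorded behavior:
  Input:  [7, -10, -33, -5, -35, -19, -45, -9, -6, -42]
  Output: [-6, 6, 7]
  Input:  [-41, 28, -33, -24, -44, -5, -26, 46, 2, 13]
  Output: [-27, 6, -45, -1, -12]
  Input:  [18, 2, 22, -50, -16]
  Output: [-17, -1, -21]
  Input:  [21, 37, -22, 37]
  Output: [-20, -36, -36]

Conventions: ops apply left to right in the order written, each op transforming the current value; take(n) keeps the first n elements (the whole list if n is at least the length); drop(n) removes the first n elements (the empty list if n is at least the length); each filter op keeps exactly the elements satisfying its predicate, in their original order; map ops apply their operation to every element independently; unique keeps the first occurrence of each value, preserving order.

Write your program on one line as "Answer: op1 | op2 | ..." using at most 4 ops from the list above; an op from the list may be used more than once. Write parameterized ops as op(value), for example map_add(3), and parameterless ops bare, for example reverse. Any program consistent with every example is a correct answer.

map_neg | filter_lt(9) | map_add(1)

Check, running the answer program on each example:
  [7, -10, -33, -5, -35, -19, -45, -9, -6, -42] -> [-7, 10, 33, 5, 35, 19, 45, 9, 6, 42] -> [-7, 5, 6] -> [-6, 6, 7]
  [-41, 28, -33, -24, -44, -5, -26, 46, 2, 13] -> [41, -28, 33, 24, 44, 5, 26, -46, -2, -13] -> [-28, 5, -46, -2, -13] -> [-27, 6, -45, -1, -12]
  [18, 2, 22, -50, -16] -> [-18, -2, -22, 50, 16] -> [-18, -2, -22] -> [-17, -1, -21]
  [21, 37, -22, 37] -> [-21, -37, 22, -37] -> [-21, -37, -37] -> [-20, -36, -36]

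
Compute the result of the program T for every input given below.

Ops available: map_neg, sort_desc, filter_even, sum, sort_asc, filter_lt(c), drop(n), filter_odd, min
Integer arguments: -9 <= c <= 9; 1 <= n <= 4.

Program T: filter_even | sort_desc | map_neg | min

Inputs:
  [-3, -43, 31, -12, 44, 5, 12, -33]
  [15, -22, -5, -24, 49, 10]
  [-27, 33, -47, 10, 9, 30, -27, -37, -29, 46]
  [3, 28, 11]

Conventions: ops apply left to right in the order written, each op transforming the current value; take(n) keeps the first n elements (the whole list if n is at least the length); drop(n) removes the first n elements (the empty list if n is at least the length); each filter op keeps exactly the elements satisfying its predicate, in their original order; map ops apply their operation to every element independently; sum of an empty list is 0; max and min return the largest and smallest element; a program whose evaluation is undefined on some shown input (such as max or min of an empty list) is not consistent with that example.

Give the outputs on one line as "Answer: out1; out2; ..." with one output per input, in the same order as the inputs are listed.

Execution, op by op:
  [-3, -43, 31, -12, 44, 5, 12, -33] -> [-12, 44, 12] -> [44, 12, -12] -> [-44, -12, 12] -> -44
  [15, -22, -5, -24, 49, 10] -> [-22, -24, 10] -> [10, -22, -24] -> [-10, 22, 24] -> -10
  [-27, 33, -47, 10, 9, 30, -27, -37, -29, 46] -> [10, 30, 46] -> [46, 30, 10] -> [-46, -30, -10] -> -46
  [3, 28, 11] -> [28] -> [28] -> [-28] -> -28

-44; -10; -46; -28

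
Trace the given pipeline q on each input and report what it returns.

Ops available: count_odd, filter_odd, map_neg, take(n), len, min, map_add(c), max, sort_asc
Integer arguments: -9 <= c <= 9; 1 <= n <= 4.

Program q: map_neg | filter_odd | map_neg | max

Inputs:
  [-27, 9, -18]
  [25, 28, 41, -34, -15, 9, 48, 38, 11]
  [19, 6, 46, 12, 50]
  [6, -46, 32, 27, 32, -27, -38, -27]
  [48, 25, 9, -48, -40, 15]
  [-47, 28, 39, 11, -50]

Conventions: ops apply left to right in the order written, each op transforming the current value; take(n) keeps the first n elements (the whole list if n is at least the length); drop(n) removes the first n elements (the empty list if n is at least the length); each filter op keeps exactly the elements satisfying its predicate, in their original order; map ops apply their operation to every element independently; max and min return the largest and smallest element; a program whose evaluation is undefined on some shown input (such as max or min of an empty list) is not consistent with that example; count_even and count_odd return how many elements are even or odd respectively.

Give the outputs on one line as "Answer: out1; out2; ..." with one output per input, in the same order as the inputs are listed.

9; 41; 19; 27; 25; 39

Execution, op by op:
  [-27, 9, -18] -> [27, -9, 18] -> [27, -9] -> [-27, 9] -> 9
  [25, 28, 41, -34, -15, 9, 48, 38, 11] -> [-25, -28, -41, 34, 15, -9, -48, -38, -11] -> [-25, -41, 15, -9, -11] -> [25, 41, -15, 9, 11] -> 41
  [19, 6, 46, 12, 50] -> [-19, -6, -46, -12, -50] -> [-19] -> [19] -> 19
  [6, -46, 32, 27, 32, -27, -38, -27] -> [-6, 46, -32, -27, -32, 27, 38, 27] -> [-27, 27, 27] -> [27, -27, -27] -> 27
  [48, 25, 9, -48, -40, 15] -> [-48, -25, -9, 48, 40, -15] -> [-25, -9, -15] -> [25, 9, 15] -> 25
  [-47, 28, 39, 11, -50] -> [47, -28, -39, -11, 50] -> [47, -39, -11] -> [-47, 39, 11] -> 39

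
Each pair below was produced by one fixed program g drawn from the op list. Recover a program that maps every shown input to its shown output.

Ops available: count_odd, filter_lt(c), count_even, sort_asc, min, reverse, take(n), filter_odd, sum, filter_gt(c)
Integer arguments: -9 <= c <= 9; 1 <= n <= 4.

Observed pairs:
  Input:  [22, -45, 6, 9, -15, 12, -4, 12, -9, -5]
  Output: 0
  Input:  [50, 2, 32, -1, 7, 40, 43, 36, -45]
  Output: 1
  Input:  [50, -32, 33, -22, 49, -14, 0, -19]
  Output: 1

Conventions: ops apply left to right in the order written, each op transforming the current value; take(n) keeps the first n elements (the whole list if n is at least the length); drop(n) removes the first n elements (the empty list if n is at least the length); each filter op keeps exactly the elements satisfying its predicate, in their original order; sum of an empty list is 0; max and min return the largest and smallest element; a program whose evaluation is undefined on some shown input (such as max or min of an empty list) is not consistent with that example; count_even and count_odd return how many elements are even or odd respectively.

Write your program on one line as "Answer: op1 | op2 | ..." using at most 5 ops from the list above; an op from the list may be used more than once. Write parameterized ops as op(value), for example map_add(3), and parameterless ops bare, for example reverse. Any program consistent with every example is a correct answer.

reverse | take(2) | filter_gt(-5) | count_even

Check, running the answer program on each example:
  [22, -45, 6, 9, -15, 12, -4, 12, -9, -5] -> [-5, -9, 12, -4, 12, -15, 9, 6, -45, 22] -> [-5, -9] -> [] -> 0
  [50, 2, 32, -1, 7, 40, 43, 36, -45] -> [-45, 36, 43, 40, 7, -1, 32, 2, 50] -> [-45, 36] -> [36] -> 1
  [50, -32, 33, -22, 49, -14, 0, -19] -> [-19, 0, -14, 49, -22, 33, -32, 50] -> [-19, 0] -> [0] -> 1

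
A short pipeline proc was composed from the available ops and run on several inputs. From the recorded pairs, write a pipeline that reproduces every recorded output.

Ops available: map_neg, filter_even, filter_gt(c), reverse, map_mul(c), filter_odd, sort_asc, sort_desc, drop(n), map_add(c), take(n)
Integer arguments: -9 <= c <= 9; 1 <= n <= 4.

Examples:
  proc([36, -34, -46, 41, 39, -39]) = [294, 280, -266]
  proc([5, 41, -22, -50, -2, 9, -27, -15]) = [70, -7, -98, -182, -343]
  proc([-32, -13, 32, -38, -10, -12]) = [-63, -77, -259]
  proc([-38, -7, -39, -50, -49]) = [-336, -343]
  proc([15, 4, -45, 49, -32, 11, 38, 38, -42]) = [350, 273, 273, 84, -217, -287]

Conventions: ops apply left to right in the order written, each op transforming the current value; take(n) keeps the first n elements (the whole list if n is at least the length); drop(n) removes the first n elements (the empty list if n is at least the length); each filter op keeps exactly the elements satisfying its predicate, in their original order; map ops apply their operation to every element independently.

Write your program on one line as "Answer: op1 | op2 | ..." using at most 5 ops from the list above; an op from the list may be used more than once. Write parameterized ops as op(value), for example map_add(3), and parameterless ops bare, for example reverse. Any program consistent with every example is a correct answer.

map_mul(7) | map_add(7) | drop(3) | reverse | sort_desc

Check, running the answer program on each example:
  [36, -34, -46, 41, 39, -39] -> [252, -238, -322, 287, 273, -273] -> [259, -231, -315, 294, 280, -266] -> [294, 280, -266] -> [-266, 280, 294] -> [294, 280, -266]
  [5, 41, -22, -50, -2, 9, -27, -15] -> [35, 287, -154, -350, -14, 63, -189, -105] -> [42, 294, -147, -343, -7, 70, -182, -98] -> [-343, -7, 70, -182, -98] -> [-98, -182, 70, -7, -343] -> [70, -7, -98, -182, -343]
  [-32, -13, 32, -38, -10, -12] -> [-224, -91, 224, -266, -70, -84] -> [-217, -84, 231, -259, -63, -77] -> [-259, -63, -77] -> [-77, -63, -259] -> [-63, -77, -259]
  [-38, -7, -39, -50, -49] -> [-266, -49, -273, -350, -343] -> [-259, -42, -266, -343, -336] -> [-343, -336] -> [-336, -343] -> [-336, -343]
  [15, 4, -45, 49, -32, 11, 38, 38, -42] -> [105, 28, -315, 343, -224, 77, 266, 266, -294] -> [112, 35, -308, 350, -217, 84, 273, 273, -287] -> [350, -217, 84, 273, 273, -287] -> [-287, 273, 273, 84, -217, 350] -> [350, 273, 273, 84, -217, -287]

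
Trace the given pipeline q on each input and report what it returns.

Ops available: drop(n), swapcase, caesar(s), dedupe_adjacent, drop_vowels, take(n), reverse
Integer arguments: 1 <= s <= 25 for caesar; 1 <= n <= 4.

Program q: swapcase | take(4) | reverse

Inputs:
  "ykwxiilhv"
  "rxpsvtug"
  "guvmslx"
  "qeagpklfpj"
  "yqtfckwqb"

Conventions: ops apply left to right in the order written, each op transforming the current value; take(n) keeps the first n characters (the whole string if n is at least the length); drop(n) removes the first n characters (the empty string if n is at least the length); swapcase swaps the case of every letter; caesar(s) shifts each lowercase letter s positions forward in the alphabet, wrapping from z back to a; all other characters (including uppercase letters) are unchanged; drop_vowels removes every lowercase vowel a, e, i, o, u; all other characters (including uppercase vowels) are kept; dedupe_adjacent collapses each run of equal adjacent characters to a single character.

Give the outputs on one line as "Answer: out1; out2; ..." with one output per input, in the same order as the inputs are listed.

"XWKY"; "SPXR"; "MVUG"; "GAEQ"; "FTQY"

Execution, op by op:
  "ykwxiilhv" -> "YKWXIILHV" -> "YKWX" -> "XWKY"
  "rxpsvtug" -> "RXPSVTUG" -> "RXPS" -> "SPXR"
  "guvmslx" -> "GUVMSLX" -> "GUVM" -> "MVUG"
  "qeagpklfpj" -> "QEAGPKLFPJ" -> "QEAG" -> "GAEQ"
  "yqtfckwqb" -> "YQTFCKWQB" -> "YQTF" -> "FTQY"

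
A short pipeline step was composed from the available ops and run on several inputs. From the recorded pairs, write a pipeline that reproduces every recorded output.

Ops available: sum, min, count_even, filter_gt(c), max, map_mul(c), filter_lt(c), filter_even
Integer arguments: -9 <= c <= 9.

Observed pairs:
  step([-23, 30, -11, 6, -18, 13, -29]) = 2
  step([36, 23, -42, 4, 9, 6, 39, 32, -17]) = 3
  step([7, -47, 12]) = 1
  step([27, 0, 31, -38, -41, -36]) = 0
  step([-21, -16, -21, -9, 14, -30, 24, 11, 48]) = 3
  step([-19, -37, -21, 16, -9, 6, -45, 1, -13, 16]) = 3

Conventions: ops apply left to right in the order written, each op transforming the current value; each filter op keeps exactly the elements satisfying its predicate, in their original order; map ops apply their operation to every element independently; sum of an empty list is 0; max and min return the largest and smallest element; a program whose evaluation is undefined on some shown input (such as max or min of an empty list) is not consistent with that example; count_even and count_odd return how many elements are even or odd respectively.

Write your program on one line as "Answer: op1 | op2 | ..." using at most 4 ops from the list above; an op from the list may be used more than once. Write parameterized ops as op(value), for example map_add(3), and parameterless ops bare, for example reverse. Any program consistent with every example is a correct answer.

filter_gt(-4) | filter_even | filter_gt(4) | count_even

Check, running the answer program on each example:
  [-23, 30, -11, 6, -18, 13, -29] -> [30, 6, 13] -> [30, 6] -> [30, 6] -> 2
  [36, 23, -42, 4, 9, 6, 39, 32, -17] -> [36, 23, 4, 9, 6, 39, 32] -> [36, 4, 6, 32] -> [36, 6, 32] -> 3
  [7, -47, 12] -> [7, 12] -> [12] -> [12] -> 1
  [27, 0, 31, -38, -41, -36] -> [27, 0, 31] -> [0] -> [] -> 0
  [-21, -16, -21, -9, 14, -30, 24, 11, 48] -> [14, 24, 11, 48] -> [14, 24, 48] -> [14, 24, 48] -> 3
  [-19, -37, -21, 16, -9, 6, -45, 1, -13, 16] -> [16, 6, 1, 16] -> [16, 6, 16] -> [16, 6, 16] -> 3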